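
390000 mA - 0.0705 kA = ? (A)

In A:
  390000 mA = 390000 × 10^-3 A = 390
  0.0705 kA = 0.0705 × 10^3 A = 70.5
Difference: 390 - 70.5 = 319.5

319.5 A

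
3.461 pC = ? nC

pico = 1e-12, nano = 1e-9; factor is 1e-3.
3.461 × 1e-3 = 0.003461

0.003461 nC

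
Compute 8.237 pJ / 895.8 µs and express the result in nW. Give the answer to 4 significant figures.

(8.237 × 10^-12) / (895.8 × 10^-6) = 0.00919513 × 10^-6 W

9.195 nW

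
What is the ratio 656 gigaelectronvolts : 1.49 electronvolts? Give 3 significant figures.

(656 × 10^9) / (1.49) = 440.3 × 10^9

440000000000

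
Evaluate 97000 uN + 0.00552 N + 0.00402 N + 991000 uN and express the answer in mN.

1097.54 mN

In mN:
  97000 uN = 97000 × 10^-3 mN = 97
  0.00552 N = 0.00552 × 10^3 mN = 5.52
  0.00402 N = 0.00402 × 10^3 mN = 4.02
  991000 uN = 991000 × 10^-3 mN = 991
Sum: 97 + 5.52 + 4.02 + 991 = 1097.54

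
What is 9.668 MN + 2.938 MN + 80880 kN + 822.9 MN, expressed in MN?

916.386 MN

In MN:
  9.668 MN → 9.668
  2.938 MN → 2.938
  80880 kN = 80880 × 10⁻³ MN = 80.88
  822.9 MN → 822.9
Sum: 9.668 + 2.938 + 80.88 + 822.9 = 916.386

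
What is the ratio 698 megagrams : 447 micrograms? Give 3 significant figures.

(698e6) / (447e-6) = 1.562e12

1560000000000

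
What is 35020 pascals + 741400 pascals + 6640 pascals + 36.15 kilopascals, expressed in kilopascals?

In kilopascals:
  35020 pascals = 35020e-3 kilopascals = 35.02
  741400 pascals = 741400e-3 kilopascals = 741.4
  6640 pascals = 6640e-3 kilopascals = 6.64
  36.15 kilopascals → 36.15
Sum: 35.02 + 741.4 + 6.64 + 36.15 = 819.21

819.21 kilopascals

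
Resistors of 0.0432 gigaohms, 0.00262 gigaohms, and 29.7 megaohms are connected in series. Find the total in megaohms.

In megaohms:
  0.0432 gigaohms = 0.0432 × 10³ megaohms = 43.2
  0.00262 gigaohms = 0.00262 × 10³ megaohms = 2.62
  29.7 megaohms → 29.7
Sum: 43.2 + 2.62 + 29.7 = 75.52

75.52 megaohms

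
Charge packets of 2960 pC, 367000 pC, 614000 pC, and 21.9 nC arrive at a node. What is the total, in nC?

1005.86 nC

In nC:
  2960 pC = 2960e-3 nC = 2.96
  367000 pC = 367000e-3 nC = 367
  614000 pC = 614000e-3 nC = 614
  21.9 nC → 21.9
Sum: 2.96 + 367 + 614 + 21.9 = 1005.86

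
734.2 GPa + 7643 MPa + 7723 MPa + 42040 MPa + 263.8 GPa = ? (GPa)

In GPa:
  734.2 GPa → 734.2
  7643 MPa = 7643e-3 GPa = 7.643
  7723 MPa = 7723e-3 GPa = 7.723
  42040 MPa = 42040e-3 GPa = 42.04
  263.8 GPa → 263.8
Sum: 734.2 + 7.643 + 7.723 + 42.04 + 263.8 = 1055.406

1055.406 GPa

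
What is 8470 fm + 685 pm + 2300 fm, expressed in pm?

In pm:
  8470 fm = 8470 × 10^-3 pm = 8.47
  685 pm → 685
  2300 fm = 2300 × 10^-3 pm = 2.3
Sum: 8.47 + 685 + 2.3 = 695.77

695.77 pm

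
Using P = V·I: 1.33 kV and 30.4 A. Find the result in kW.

40.432 kW

1.33e3 × 30.4 = 40.432e3 W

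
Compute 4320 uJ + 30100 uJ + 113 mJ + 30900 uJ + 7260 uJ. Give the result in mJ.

In mJ:
  4320 uJ = 4320 × 10^-3 mJ = 4.32
  30100 uJ = 30100 × 10^-3 mJ = 30.1
  113 mJ → 113
  30900 uJ = 30900 × 10^-3 mJ = 30.9
  7260 uJ = 7260 × 10^-3 mJ = 7.26
Sum: 4.32 + 30.1 + 113 + 30.9 + 7.26 = 185.58

185.58 mJ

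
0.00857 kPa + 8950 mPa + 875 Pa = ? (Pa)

In Pa:
  0.00857 kPa = 0.00857 × 10³ Pa = 8.57
  8950 mPa = 8950 × 10⁻³ Pa = 8.95
  875 Pa → 875
Sum: 8.57 + 8.95 + 875 = 892.52

892.52 Pa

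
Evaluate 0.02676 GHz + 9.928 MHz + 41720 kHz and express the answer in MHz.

In MHz:
  0.02676 GHz = 0.02676e3 MHz = 26.76
  9.928 MHz → 9.928
  41720 kHz = 41720e-3 MHz = 41.72
Sum: 26.76 + 9.928 + 41.72 = 78.408

78.408 MHz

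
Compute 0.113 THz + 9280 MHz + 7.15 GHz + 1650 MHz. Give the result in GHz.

In GHz:
  0.113 THz = 0.113 × 10^3 GHz = 113
  9280 MHz = 9280 × 10^-3 GHz = 9.28
  7.15 GHz → 7.15
  1650 MHz = 1650 × 10^-3 GHz = 1.65
Sum: 113 + 9.28 + 7.15 + 1.65 = 131.08

131.08 GHz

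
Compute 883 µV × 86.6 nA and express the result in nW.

0.0764678 nW

883 × 10^-6 × 86.6 × 10^-9 = 76467.8 × 10^-15 W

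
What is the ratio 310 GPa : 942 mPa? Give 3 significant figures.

329000000000

(310 × 10⁹) / (942 × 10⁻³) = 0.3291 × 10¹²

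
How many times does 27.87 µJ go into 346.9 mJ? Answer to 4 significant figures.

12450

(346.9 × 10⁻³) / (27.87 × 10⁻⁶) = 12.447 × 10³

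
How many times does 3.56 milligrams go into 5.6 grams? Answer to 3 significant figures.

(5.6) / (3.56 × 10⁻³) = 1.573 × 10³

1570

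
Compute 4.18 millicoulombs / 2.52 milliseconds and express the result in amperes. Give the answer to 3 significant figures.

(4.18 × 10⁻³) / (2.52 × 10⁻³) = 1.6587 A

1.66 amperes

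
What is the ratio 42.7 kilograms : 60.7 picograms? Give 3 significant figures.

703000000000000

(42.7e3) / (60.7e-12) = 0.7035e15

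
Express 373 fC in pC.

femto = 10^-15, pico = 10^-12; factor is 10^-3.
373 × 10^-3 = 0.373

0.373 pC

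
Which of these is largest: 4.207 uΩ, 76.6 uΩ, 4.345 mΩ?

4.207 uΩ = 0.000004207 Ω
76.6 uΩ = 0.0000766 Ω
4.345 mΩ = 0.004345 Ω

4.345 mΩ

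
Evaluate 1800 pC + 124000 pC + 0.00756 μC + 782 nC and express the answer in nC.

In nC:
  1800 pC = 1800 × 10^-3 nC = 1.8
  124000 pC = 124000 × 10^-3 nC = 124
  0.00756 μC = 0.00756 × 10^3 nC = 7.56
  782 nC → 782
Sum: 1.8 + 124 + 7.56 + 782 = 915.36

915.36 nC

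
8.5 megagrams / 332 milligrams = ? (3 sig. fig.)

25600000

(8.5e6) / (332e-3) = 0.0256e9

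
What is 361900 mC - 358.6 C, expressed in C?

3.3 C

In C:
  361900 mC = 361900e-3 C = 361.9
  358.6 C → 358.6
Difference: 361.9 - 358.6 = 3.3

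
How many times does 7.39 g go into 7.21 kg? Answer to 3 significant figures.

(7.21e3) / (7.39) = 0.9756e3

976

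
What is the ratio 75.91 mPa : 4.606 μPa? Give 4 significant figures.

(75.91 × 10⁻³) / (4.606 × 10⁻⁶) = 16.481 × 10³

16480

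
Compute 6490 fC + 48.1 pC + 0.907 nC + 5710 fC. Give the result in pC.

967.3 pC

In pC:
  6490 fC = 6490e-3 pC = 6.49
  48.1 pC → 48.1
  0.907 nC = 0.907e3 pC = 907
  5710 fC = 5710e-3 pC = 5.71
Sum: 6.49 + 48.1 + 907 + 5.71 = 967.3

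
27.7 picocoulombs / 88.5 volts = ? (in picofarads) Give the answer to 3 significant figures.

0.313 picofarads

(27.7e-12) / (88.5) = 0.31299e-12 F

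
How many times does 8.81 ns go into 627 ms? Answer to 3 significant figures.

71200000

(627 × 10^-3) / (8.81 × 10^-9) = 71.17 × 10^6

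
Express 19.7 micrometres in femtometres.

19700000000 femtometres

micro = 1e-6, femto = 1e-15; factor is 1e9.
19.7 × 1e9 = 19700000000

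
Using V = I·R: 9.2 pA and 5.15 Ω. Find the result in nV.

9.2e-12 × 5.15 = 47.38e-12 V

0.04738 nV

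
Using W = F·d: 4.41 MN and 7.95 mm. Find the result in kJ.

35.0595 kJ

4.41 × 10^6 × 7.95 × 10^-3 = 35.0595 × 10^3 J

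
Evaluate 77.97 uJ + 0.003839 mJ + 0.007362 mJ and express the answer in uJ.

In uJ:
  77.97 uJ → 77.97
  0.003839 mJ = 0.003839 × 10^3 uJ = 3.839
  0.007362 mJ = 0.007362 × 10^3 uJ = 7.362
Sum: 77.97 + 3.839 + 7.362 = 89.171

89.171 uJ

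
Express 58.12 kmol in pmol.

58120000000000000 pmol

kilo = 10^3, pico = 10^-12; factor is 10^15.
58.12 × 10^15 = 58120000000000000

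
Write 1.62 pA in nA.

pico = 10^-12, nano = 10^-9; factor is 10^-3.
1.62 × 10^-3 = 0.00162

0.00162 nA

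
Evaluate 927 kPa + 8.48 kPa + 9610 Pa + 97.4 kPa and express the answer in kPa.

1042.49 kPa

In kPa:
  927 kPa → 927
  8.48 kPa → 8.48
  9610 Pa = 9610 × 10⁻³ kPa = 9.61
  97.4 kPa → 97.4
Sum: 927 + 8.48 + 9.61 + 97.4 = 1042.49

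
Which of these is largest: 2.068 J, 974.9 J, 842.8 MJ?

842.8 MJ

2.068 J = 2.068 J
974.9 J = 974.9 J
842.8 MJ = 842800000 J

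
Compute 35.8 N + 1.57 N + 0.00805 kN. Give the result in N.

In N:
  35.8 N → 35.8
  1.57 N → 1.57
  0.00805 kN = 0.00805 × 10^3 N = 8.05
Sum: 35.8 + 1.57 + 8.05 = 45.42

45.42 N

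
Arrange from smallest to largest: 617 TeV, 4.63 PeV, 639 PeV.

617 TeV < 4.63 PeV < 639 PeV

617 TeV = 617000000000000 eV
4.63 PeV = 4630000000000000 eV
639 PeV = 639000000000000000 eV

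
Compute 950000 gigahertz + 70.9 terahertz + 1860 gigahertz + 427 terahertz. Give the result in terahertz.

1449.76 terahertz

In terahertz:
  950000 gigahertz = 950000e-3 terahertz = 950
  70.9 terahertz → 70.9
  1860 gigahertz = 1860e-3 terahertz = 1.86
  427 terahertz → 427
Sum: 950 + 70.9 + 1.86 + 427 = 1449.76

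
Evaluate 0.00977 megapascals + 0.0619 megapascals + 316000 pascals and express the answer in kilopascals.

387.67 kilopascals

In kilopascals:
  0.00977 megapascals = 0.00977 × 10^3 kilopascals = 9.77
  0.0619 megapascals = 0.0619 × 10^3 kilopascals = 61.9
  316000 pascals = 316000 × 10^-3 kilopascals = 316
Sum: 9.77 + 61.9 + 316 = 387.67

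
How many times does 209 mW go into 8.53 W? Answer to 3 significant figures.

40.8

(8.53) / (209 × 10^-3) = 0.04081 × 10^3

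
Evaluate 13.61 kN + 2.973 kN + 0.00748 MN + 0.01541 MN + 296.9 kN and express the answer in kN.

336.373 kN

In kN:
  13.61 kN → 13.61
  2.973 kN → 2.973
  0.00748 MN = 0.00748 × 10³ kN = 7.48
  0.01541 MN = 0.01541 × 10³ kN = 15.41
  296.9 kN → 296.9
Sum: 13.61 + 2.973 + 7.48 + 15.41 + 296.9 = 336.373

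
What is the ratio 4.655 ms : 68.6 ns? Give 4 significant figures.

(4.655 × 10^-3) / (68.6 × 10^-9) = 0.067857 × 10^6

67860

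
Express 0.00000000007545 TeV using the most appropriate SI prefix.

= 75.45 eV; mantissa already in [1, 1000).

75.45 eV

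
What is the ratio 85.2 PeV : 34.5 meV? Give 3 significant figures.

(85.2 × 10^15) / (34.5 × 10^-3) = 2.47 × 10^18

2470000000000000000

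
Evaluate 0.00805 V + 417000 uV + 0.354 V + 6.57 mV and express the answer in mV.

785.62 mV

In mV:
  0.00805 V = 0.00805 × 10^3 mV = 8.05
  417000 uV = 417000 × 10^-3 mV = 417
  0.354 V = 0.354 × 10^3 mV = 354
  6.57 mV → 6.57
Sum: 8.05 + 417 + 354 + 6.57 = 785.62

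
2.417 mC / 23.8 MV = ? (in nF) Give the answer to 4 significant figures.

(2.417 × 10^-3) / (23.8 × 10^6) = 0.101555 × 10^-9 F

0.1016 nF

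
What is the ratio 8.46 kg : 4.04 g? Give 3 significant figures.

2090

(8.46e3) / (4.04) = 2.094e3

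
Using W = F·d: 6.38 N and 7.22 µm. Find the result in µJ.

6.38 × 7.22 × 10⁻⁶ = 46.0636 × 10⁻⁶ J

46.0636 µJ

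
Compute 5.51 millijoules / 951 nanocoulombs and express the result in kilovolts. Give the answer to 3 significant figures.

(5.51 × 10⁻³) / (951 × 10⁻⁹) = 0.0057939 × 10⁶ V

5.79 kilovolts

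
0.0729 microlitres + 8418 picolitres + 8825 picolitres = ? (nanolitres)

90.143 nanolitres

In nanolitres:
  0.0729 microlitres = 0.0729 × 10³ nanolitres = 72.9
  8418 picolitres = 8418 × 10⁻³ nanolitres = 8.418
  8825 picolitres = 8825 × 10⁻³ nanolitres = 8.825
Sum: 72.9 + 8.418 + 8.825 = 90.143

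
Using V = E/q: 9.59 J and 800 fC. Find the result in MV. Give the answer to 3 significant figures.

12000000 MV

(9.59) / (800 × 10^-15) = 0.011988 × 10^15 V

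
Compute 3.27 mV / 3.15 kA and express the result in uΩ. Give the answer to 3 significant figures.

(3.27e-3) / (3.15e3) = 1.0381e-6 Ω

1.04 uΩ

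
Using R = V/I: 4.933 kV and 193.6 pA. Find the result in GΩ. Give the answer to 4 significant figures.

(4.933 × 10^3) / (193.6 × 10^-12) = 0.0254804 × 10^15 Ω

25480 GΩ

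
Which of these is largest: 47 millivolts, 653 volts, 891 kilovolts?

891 kilovolts

47 millivolts = 0.047 volts
653 volts = 653 volts
891 kilovolts = 891000 volts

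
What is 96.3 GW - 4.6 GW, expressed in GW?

In GW:
  96.3 GW → 96.3
  4.6 GW → 4.6
Difference: 96.3 - 4.6 = 91.7

91.7 GW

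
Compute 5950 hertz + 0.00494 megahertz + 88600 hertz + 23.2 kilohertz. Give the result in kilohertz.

122.69 kilohertz

In kilohertz:
  5950 hertz = 5950e-3 kilohertz = 5.95
  0.00494 megahertz = 0.00494e3 kilohertz = 4.94
  88600 hertz = 88600e-3 kilohertz = 88.6
  23.2 kilohertz → 23.2
Sum: 5.95 + 4.94 + 88.6 + 23.2 = 122.69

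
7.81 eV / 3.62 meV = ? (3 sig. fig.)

2160

(7.81) / (3.62 × 10⁻³) = 2.157 × 10³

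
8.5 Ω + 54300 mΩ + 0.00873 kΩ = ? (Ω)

In Ω:
  8.5 Ω → 8.5
  54300 mΩ = 54300 × 10⁻³ Ω = 54.3
  0.00873 kΩ = 0.00873 × 10³ Ω = 8.73
Sum: 8.5 + 54.3 + 8.73 = 71.53

71.53 Ω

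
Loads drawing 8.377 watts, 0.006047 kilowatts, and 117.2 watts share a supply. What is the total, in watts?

In watts:
  8.377 watts → 8.377
  0.006047 kilowatts = 0.006047 × 10³ watts = 6.047
  117.2 watts → 117.2
Sum: 8.377 + 6.047 + 117.2 = 131.624

131.624 watts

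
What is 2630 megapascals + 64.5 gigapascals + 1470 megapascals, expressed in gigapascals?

68.6 gigapascals

In gigapascals:
  2630 megapascals = 2630 × 10^-3 gigapascals = 2.63
  64.5 gigapascals → 64.5
  1470 megapascals = 1470 × 10^-3 gigapascals = 1.47
Sum: 2.63 + 64.5 + 1.47 = 68.6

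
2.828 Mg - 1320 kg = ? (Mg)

In Mg:
  2.828 Mg → 2.828
  1320 kg = 1320 × 10^-3 Mg = 1.32
Difference: 2.828 - 1.32 = 1.508

1.508 Mg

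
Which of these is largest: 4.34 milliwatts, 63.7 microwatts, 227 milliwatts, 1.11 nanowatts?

227 milliwatts

4.34 milliwatts = 0.00434 watts
63.7 microwatts = 0.0000637 watts
227 milliwatts = 0.227 watts
1.11 nanowatts = 0.00000000111 watts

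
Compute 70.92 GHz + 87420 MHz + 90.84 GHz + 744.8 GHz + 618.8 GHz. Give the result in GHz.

1612.78 GHz

In GHz:
  70.92 GHz → 70.92
  87420 MHz = 87420 × 10⁻³ GHz = 87.42
  90.84 GHz → 90.84
  744.8 GHz → 744.8
  618.8 GHz → 618.8
Sum: 70.92 + 87.42 + 90.84 + 744.8 + 618.8 = 1612.78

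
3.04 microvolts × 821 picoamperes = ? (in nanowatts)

3.04 × 10^-6 × 821 × 10^-12 = 2495.84 × 10^-18 W

0.00000249584 nanowatts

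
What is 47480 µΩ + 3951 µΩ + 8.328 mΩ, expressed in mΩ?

In mΩ:
  47480 µΩ = 47480 × 10⁻³ mΩ = 47.48
  3951 µΩ = 3951 × 10⁻³ mΩ = 3.951
  8.328 mΩ → 8.328
Sum: 47.48 + 3.951 + 8.328 = 59.759

59.759 mΩ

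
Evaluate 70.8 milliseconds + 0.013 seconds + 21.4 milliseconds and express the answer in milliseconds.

105.2 milliseconds

In milliseconds:
  70.8 milliseconds → 70.8
  0.013 seconds = 0.013 × 10^3 milliseconds = 13
  21.4 milliseconds → 21.4
Sum: 70.8 + 13 + 21.4 = 105.2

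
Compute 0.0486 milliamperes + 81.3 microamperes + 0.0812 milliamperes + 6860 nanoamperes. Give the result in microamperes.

In microamperes:
  0.0486 milliamperes = 0.0486e3 microamperes = 48.6
  81.3 microamperes → 81.3
  0.0812 milliamperes = 0.0812e3 microamperes = 81.2
  6860 nanoamperes = 6860e-3 microamperes = 6.86
Sum: 48.6 + 81.3 + 81.2 + 6.86 = 217.96

217.96 microamperes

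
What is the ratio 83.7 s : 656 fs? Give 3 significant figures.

(83.7) / (656 × 10⁻¹⁵) = 0.1276 × 10¹⁵

128000000000000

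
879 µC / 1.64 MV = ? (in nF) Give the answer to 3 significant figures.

0.536 nF

(879e-6) / (1.64e6) = 535.98e-12 F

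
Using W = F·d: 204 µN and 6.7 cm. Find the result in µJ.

13.668 µJ

204 × 10^-6 × 6.7 × 10^-2 = 1366.8 × 10^-8 J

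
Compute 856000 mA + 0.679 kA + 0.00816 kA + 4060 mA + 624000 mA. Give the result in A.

In A:
  856000 mA = 856000e-3 A = 856
  0.679 kA = 0.679e3 A = 679
  0.00816 kA = 0.00816e3 A = 8.16
  4060 mA = 4060e-3 A = 4.06
  624000 mA = 624000e-3 A = 624
Sum: 856 + 679 + 8.16 + 4.06 + 624 = 2171.22

2171.22 A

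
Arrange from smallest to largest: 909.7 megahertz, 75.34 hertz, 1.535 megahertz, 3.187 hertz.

909.7 megahertz = 909700000 hertz
75.34 hertz = 75.34 hertz
1.535 megahertz = 1535000 hertz
3.187 hertz = 3.187 hertz

3.187 hertz < 75.34 hertz < 1.535 megahertz < 909.7 megahertz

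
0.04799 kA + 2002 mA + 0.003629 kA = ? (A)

In A:
  0.04799 kA = 0.04799 × 10^3 A = 47.99
  2002 mA = 2002 × 10^-3 A = 2.002
  0.003629 kA = 0.003629 × 10^3 A = 3.629
Sum: 47.99 + 2.002 + 3.629 = 53.621

53.621 A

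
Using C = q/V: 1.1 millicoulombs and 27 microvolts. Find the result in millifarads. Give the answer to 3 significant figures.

40700 millifarads

(1.1e-3) / (27e-6) = 0.040741e3 F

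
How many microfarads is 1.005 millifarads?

milli = 10^-3, micro = 10^-6; factor is 10^3.
1.005 × 10^3 = 1005

1005 microfarads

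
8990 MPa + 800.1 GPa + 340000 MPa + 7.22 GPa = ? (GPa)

In GPa:
  8990 MPa = 8990e-3 GPa = 8.99
  800.1 GPa → 800.1
  340000 MPa = 340000e-3 GPa = 340
  7.22 GPa → 7.22
Sum: 8.99 + 800.1 + 340 + 7.22 = 1156.31

1156.31 GPa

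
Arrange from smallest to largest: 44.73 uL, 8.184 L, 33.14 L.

44.73 uL < 8.184 L < 33.14 L

44.73 uL = 0.00004473 L
8.184 L = 8.184 L
33.14 L = 33.14 L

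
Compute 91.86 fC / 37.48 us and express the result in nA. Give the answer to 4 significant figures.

(91.86e-15) / (37.48e-6) = 2.45091e-9 A

2.451 nA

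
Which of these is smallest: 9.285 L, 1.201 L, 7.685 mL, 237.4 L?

9.285 L = 9.285 L
1.201 L = 1.201 L
7.685 mL = 0.007685 L
237.4 L = 237.4 L

7.685 mL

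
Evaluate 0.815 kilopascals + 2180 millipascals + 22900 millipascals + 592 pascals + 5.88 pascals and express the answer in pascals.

In pascals:
  0.815 kilopascals = 0.815 × 10³ pascals = 815
  2180 millipascals = 2180 × 10⁻³ pascals = 2.18
  22900 millipascals = 22900 × 10⁻³ pascals = 22.9
  592 pascals → 592
  5.88 pascals → 5.88
Sum: 815 + 2.18 + 22.9 + 592 + 5.88 = 1437.96

1437.96 pascals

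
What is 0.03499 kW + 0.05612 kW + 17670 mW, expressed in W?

In W:
  0.03499 kW = 0.03499e3 W = 34.99
  0.05612 kW = 0.05612e3 W = 56.12
  17670 mW = 17670e-3 W = 17.67
Sum: 34.99 + 56.12 + 17.67 = 108.78

108.78 W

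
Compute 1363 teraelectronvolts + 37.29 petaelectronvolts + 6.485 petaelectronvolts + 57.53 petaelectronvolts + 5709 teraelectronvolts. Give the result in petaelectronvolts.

108.377 petaelectronvolts

In petaelectronvolts:
  1363 teraelectronvolts = 1363 × 10^-3 petaelectronvolts = 1.363
  37.29 petaelectronvolts → 37.29
  6.485 petaelectronvolts → 6.485
  57.53 petaelectronvolts → 57.53
  5709 teraelectronvolts = 5709 × 10^-3 petaelectronvolts = 5.709
Sum: 1.363 + 37.29 + 6.485 + 57.53 + 5.709 = 108.377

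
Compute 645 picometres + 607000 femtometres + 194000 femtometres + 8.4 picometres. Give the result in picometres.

In picometres:
  645 picometres → 645
  607000 femtometres = 607000 × 10^-3 picometres = 607
  194000 femtometres = 194000 × 10^-3 picometres = 194
  8.4 picometres → 8.4
Sum: 645 + 607 + 194 + 8.4 = 1454.4

1454.4 picometres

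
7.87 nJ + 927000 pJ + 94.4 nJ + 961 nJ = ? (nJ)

1990.27 nJ

In nJ:
  7.87 nJ → 7.87
  927000 pJ = 927000e-3 nJ = 927
  94.4 nJ → 94.4
  961 nJ → 961
Sum: 7.87 + 927 + 94.4 + 961 = 1990.27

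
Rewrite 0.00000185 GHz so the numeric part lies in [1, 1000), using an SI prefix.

= 1.85e3 Hz; 1e3 is kilo.

1.85 kHz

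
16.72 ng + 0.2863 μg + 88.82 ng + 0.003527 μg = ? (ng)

395.367 ng

In ng:
  16.72 ng → 16.72
  0.2863 μg = 0.2863 × 10^3 ng = 286.3
  88.82 ng → 88.82
  0.003527 μg = 0.003527 × 10^3 ng = 3.527
Sum: 16.72 + 286.3 + 88.82 + 3.527 = 395.367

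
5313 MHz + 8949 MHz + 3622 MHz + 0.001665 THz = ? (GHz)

In GHz:
  5313 MHz = 5313 × 10^-3 GHz = 5.313
  8949 MHz = 8949 × 10^-3 GHz = 8.949
  3622 MHz = 3622 × 10^-3 GHz = 3.622
  0.001665 THz = 0.001665 × 10^3 GHz = 1.665
Sum: 5.313 + 8.949 + 3.622 + 1.665 = 19.549

19.549 GHz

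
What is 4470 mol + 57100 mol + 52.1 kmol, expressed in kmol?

113.67 kmol

In kmol:
  4470 mol = 4470e-3 kmol = 4.47
  57100 mol = 57100e-3 kmol = 57.1
  52.1 kmol → 52.1
Sum: 4.47 + 57.1 + 52.1 = 113.67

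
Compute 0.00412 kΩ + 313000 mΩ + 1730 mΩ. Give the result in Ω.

In Ω:
  0.00412 kΩ = 0.00412 × 10^3 Ω = 4.12
  313000 mΩ = 313000 × 10^-3 Ω = 313
  1730 mΩ = 1730 × 10^-3 Ω = 1.73
Sum: 4.12 + 313 + 1.73 = 318.85

318.85 Ω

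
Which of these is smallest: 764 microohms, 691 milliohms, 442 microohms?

442 microohms

764 microohms = 0.000764 ohms
691 milliohms = 0.691 ohms
442 microohms = 0.000442 ohms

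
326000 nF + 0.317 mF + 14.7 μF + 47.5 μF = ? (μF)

705.2 μF

In μF:
  326000 nF = 326000e-3 μF = 326
  0.317 mF = 0.317e3 μF = 317
  14.7 μF → 14.7
  47.5 μF → 47.5
Sum: 326 + 317 + 14.7 + 47.5 = 705.2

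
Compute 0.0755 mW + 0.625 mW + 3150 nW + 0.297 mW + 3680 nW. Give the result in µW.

In µW:
  0.0755 mW = 0.0755 × 10^3 µW = 75.5
  0.625 mW = 0.625 × 10^3 µW = 625
  3150 nW = 3150 × 10^-3 µW = 3.15
  0.297 mW = 0.297 × 10^3 µW = 297
  3680 nW = 3680 × 10^-3 µW = 3.68
Sum: 75.5 + 625 + 3.15 + 297 + 3.68 = 1004.33

1004.33 µW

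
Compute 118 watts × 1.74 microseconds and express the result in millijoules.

118 × 1.74e-6 = 205.32e-6 J

0.20532 millijoules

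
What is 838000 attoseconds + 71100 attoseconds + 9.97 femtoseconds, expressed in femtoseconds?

919.07 femtoseconds

In femtoseconds:
  838000 attoseconds = 838000 × 10^-3 femtoseconds = 838
  71100 attoseconds = 71100 × 10^-3 femtoseconds = 71.1
  9.97 femtoseconds → 9.97
Sum: 838 + 71.1 + 9.97 = 919.07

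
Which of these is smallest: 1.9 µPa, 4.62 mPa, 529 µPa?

1.9 µPa = 0.0000019 Pa
4.62 mPa = 0.00462 Pa
529 µPa = 0.000529 Pa

1.9 µPa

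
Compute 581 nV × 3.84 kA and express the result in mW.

2.23104 mW

581e-9 × 3.84e3 = 2231.04e-6 W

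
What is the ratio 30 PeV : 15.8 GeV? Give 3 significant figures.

1900000

(30 × 10^15) / (15.8 × 10^9) = 1.899 × 10^6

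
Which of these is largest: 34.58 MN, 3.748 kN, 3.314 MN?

34.58 MN = 34580000 N
3.748 kN = 3748 N
3.314 MN = 3314000 N

34.58 MN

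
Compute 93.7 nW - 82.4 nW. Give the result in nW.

11.3 nW

In nW:
  93.7 nW → 93.7
  82.4 nW → 82.4
Difference: 93.7 - 82.4 = 11.3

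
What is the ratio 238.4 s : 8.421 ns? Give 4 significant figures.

(238.4) / (8.421 × 10^-9) = 28.31 × 10^9

28310000000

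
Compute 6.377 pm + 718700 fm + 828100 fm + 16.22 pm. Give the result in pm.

1569.397 pm

In pm:
  6.377 pm → 6.377
  718700 fm = 718700 × 10^-3 pm = 718.7
  828100 fm = 828100 × 10^-3 pm = 828.1
  16.22 pm → 16.22
Sum: 6.377 + 718.7 + 828.1 + 16.22 = 1569.397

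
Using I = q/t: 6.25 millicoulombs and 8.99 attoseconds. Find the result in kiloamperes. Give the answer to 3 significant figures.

695000000000 kiloamperes

(6.25 × 10^-3) / (8.99 × 10^-18) = 0.69522 × 10^15 A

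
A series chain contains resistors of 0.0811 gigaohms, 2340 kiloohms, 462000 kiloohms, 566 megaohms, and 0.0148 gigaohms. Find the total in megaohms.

In megaohms:
  0.0811 gigaohms = 0.0811e3 megaohms = 81.1
  2340 kiloohms = 2340e-3 megaohms = 2.34
  462000 kiloohms = 462000e-3 megaohms = 462
  566 megaohms → 566
  0.0148 gigaohms = 0.0148e3 megaohms = 14.8
Sum: 81.1 + 2.34 + 462 + 566 + 14.8 = 1126.24

1126.24 megaohms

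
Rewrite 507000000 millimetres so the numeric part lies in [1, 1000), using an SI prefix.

= 507e3 metres; 1e3 is kilo.

507 kilometres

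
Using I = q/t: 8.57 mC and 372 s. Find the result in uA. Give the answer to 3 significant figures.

23.0 uA

(8.57e-3) / (372) = 0.023038e-3 A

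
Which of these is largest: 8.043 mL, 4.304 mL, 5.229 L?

5.229 L

8.043 mL = 0.008043 L
4.304 mL = 0.004304 L
5.229 L = 5.229 L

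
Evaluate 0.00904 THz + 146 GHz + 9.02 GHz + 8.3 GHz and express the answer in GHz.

In GHz:
  0.00904 THz = 0.00904e3 GHz = 9.04
  146 GHz → 146
  9.02 GHz → 9.02
  8.3 GHz → 8.3
Sum: 9.04 + 146 + 9.02 + 8.3 = 172.36

172.36 GHz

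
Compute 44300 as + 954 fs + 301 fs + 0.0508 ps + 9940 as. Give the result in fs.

In fs:
  44300 as = 44300 × 10^-3 fs = 44.3
  954 fs → 954
  301 fs → 301
  0.0508 ps = 0.0508 × 10^3 fs = 50.8
  9940 as = 9940 × 10^-3 fs = 9.94
Sum: 44.3 + 954 + 301 + 50.8 + 9.94 = 1360.04

1360.04 fs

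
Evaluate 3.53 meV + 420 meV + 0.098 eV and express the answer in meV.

521.53 meV

In meV:
  3.53 meV → 3.53
  420 meV → 420
  0.098 eV = 0.098 × 10³ meV = 98
Sum: 3.53 + 420 + 98 = 521.53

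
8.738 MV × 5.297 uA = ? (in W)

8.738 × 10^6 × 5.297 × 10^-6 = 46.285186 W

46.285186 W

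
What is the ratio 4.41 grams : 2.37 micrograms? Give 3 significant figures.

(4.41) / (2.37e-6) = 1.861e6

1860000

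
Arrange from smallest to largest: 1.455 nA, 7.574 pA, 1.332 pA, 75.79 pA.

1.332 pA < 7.574 pA < 75.79 pA < 1.455 nA

1.455 nA = 0.000000001455 A
7.574 pA = 0.000000000007574 A
1.332 pA = 0.000000000001332 A
75.79 pA = 0.00000000007579 A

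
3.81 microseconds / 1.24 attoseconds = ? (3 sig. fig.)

3070000000000

(3.81e-6) / (1.24e-18) = 3.073e12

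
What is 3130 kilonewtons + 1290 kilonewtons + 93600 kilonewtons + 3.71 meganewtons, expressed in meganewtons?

101.73 meganewtons

In meganewtons:
  3130 kilonewtons = 3130 × 10^-3 meganewtons = 3.13
  1290 kilonewtons = 1290 × 10^-3 meganewtons = 1.29
  93600 kilonewtons = 93600 × 10^-3 meganewtons = 93.6
  3.71 meganewtons → 3.71
Sum: 3.13 + 1.29 + 93.6 + 3.71 = 101.73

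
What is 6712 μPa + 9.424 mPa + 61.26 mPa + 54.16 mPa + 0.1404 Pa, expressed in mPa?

In mPa:
  6712 μPa = 6712 × 10⁻³ mPa = 6.712
  9.424 mPa → 9.424
  61.26 mPa → 61.26
  54.16 mPa → 54.16
  0.1404 Pa = 0.1404 × 10³ mPa = 140.4
Sum: 6.712 + 9.424 + 61.26 + 54.16 + 140.4 = 271.956

271.956 mPa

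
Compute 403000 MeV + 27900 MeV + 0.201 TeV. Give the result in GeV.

In GeV:
  403000 MeV = 403000 × 10^-3 GeV = 403
  27900 MeV = 27900 × 10^-3 GeV = 27.9
  0.201 TeV = 0.201 × 10^3 GeV = 201
Sum: 403 + 27.9 + 201 = 631.9

631.9 GeV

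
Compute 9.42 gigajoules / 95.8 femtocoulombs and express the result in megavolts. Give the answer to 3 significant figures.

(9.42 × 10^9) / (95.8 × 10^-15) = 0.09833 × 10^24 V

98300000000000000 megavolts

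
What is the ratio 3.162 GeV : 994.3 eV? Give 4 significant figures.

3180000

(3.162 × 10⁹) / (994.3) = 0.0031801 × 10⁹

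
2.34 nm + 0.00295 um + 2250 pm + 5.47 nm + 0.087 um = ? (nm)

In nm:
  2.34 nm → 2.34
  0.00295 um = 0.00295 × 10^3 nm = 2.95
  2250 pm = 2250 × 10^-3 nm = 2.25
  5.47 nm → 5.47
  0.087 um = 0.087 × 10^3 nm = 87
Sum: 2.34 + 2.95 + 2.25 + 5.47 + 87 = 100.01

100.01 nm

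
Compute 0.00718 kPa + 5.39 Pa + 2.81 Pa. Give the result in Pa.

15.38 Pa

In Pa:
  0.00718 kPa = 0.00718e3 Pa = 7.18
  5.39 Pa → 5.39
  2.81 Pa → 2.81
Sum: 7.18 + 5.39 + 2.81 = 15.38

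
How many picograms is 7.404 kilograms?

7404000000000000 picograms

kilo = 10³, pico = 10⁻¹²; factor is 10¹⁵.
7.404 × 10¹⁵ = 7404000000000000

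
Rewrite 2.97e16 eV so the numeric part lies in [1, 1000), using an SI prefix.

29.7 PeV

= 29.7e15 eV; 1e15 is peta.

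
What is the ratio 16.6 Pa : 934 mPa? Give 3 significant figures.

17.8

(16.6) / (934 × 10⁻³) = 0.01777 × 10³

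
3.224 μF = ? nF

3224 nF

micro = 1e-6, nano = 1e-9; factor is 1e3.
3.224 × 1e3 = 3224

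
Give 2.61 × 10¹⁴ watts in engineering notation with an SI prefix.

261 terawatts

= 261 × 10¹² watts; 10¹² is tera.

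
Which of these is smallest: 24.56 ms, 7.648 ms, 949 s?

7.648 ms

24.56 ms = 0.02456 s
7.648 ms = 0.007648 s
949 s = 949 s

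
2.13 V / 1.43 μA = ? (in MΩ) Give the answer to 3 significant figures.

1.49 MΩ

(2.13) / (1.43 × 10^-6) = 1.4895 × 10^6 Ω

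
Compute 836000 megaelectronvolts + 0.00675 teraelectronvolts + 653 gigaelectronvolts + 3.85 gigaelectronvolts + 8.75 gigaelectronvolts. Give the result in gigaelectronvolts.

In gigaelectronvolts:
  836000 megaelectronvolts = 836000 × 10⁻³ gigaelectronvolts = 836
  0.00675 teraelectronvolts = 0.00675 × 10³ gigaelectronvolts = 6.75
  653 gigaelectronvolts → 653
  3.85 gigaelectronvolts → 3.85
  8.75 gigaelectronvolts → 8.75
Sum: 836 + 6.75 + 653 + 3.85 + 8.75 = 1508.35

1508.35 gigaelectronvolts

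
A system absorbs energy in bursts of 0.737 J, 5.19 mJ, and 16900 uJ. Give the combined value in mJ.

In mJ:
  0.737 J = 0.737 × 10³ mJ = 737
  5.19 mJ → 5.19
  16900 uJ = 16900 × 10⁻³ mJ = 16.9
Sum: 737 + 5.19 + 16.9 = 759.09

759.09 mJ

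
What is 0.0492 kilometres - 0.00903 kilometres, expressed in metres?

40.17 metres

In metres:
  0.0492 kilometres = 0.0492 × 10³ metres = 49.2
  0.00903 kilometres = 0.00903 × 10³ metres = 9.03
Difference: 49.2 - 9.03 = 40.17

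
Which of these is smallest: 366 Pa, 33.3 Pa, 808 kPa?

366 Pa = 366 Pa
33.3 Pa = 33.3 Pa
808 kPa = 808000 Pa

33.3 Pa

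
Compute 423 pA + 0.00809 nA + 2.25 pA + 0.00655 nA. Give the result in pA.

In pA:
  423 pA → 423
  0.00809 nA = 0.00809 × 10^3 pA = 8.09
  2.25 pA → 2.25
  0.00655 nA = 0.00655 × 10^3 pA = 6.55
Sum: 423 + 8.09 + 2.25 + 6.55 = 439.89

439.89 pA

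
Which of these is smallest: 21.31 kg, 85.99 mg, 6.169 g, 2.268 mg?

21.31 kg = 21310 g
85.99 mg = 0.08599 g
6.169 g = 6.169 g
2.268 mg = 0.002268 g

2.268 mg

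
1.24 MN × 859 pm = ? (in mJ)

1.06516 mJ

1.24 × 10⁶ × 859 × 10⁻¹² = 1065.16 × 10⁻⁶ J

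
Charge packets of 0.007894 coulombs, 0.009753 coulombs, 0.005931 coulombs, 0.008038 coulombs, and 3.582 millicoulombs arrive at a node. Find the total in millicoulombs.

35.198 millicoulombs

In millicoulombs:
  0.007894 coulombs = 0.007894 × 10³ millicoulombs = 7.894
  0.009753 coulombs = 0.009753 × 10³ millicoulombs = 9.753
  0.005931 coulombs = 0.005931 × 10³ millicoulombs = 5.931
  0.008038 coulombs = 0.008038 × 10³ millicoulombs = 8.038
  3.582 millicoulombs → 3.582
Sum: 7.894 + 9.753 + 5.931 + 8.038 + 3.582 = 35.198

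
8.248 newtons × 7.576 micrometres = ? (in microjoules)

62.486848 microjoules

8.248 × 7.576e-6 = 62.486848e-6 J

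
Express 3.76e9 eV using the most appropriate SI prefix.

= 3.76e9 eV; 1e9 is giga.

3.76 GeV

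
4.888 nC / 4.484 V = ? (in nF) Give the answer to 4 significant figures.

1.090 nF

(4.888 × 10^-9) / (4.484) = 1.0901 × 10^-9 F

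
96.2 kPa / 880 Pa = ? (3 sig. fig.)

109

(96.2e3) / (880) = 0.1093e3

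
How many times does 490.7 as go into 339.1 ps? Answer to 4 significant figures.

691100

(339.1e-12) / (490.7e-18) = 0.69105e6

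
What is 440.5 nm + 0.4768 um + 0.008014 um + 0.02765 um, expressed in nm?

952.964 nm

In nm:
  440.5 nm → 440.5
  0.4768 um = 0.4768 × 10^3 nm = 476.8
  0.008014 um = 0.008014 × 10^3 nm = 8.014
  0.02765 um = 0.02765 × 10^3 nm = 27.65
Sum: 440.5 + 476.8 + 8.014 + 27.65 = 952.964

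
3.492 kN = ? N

kilo = 10³, (no prefix) = 10⁰; factor is 10³.
3.492 × 10³ = 3492

3492 N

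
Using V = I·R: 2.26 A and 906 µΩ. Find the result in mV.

2.04756 mV

2.26 × 906 × 10⁻⁶ = 2047.56 × 10⁻⁶ V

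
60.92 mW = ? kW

milli = 10⁻³, kilo = 10³; factor is 10⁻⁶.
60.92 × 10⁻⁶ = 0.00006092

0.00006092 kW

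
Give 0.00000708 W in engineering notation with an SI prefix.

= 7.08e-6 W; 1e-6 is micro.

7.08 uW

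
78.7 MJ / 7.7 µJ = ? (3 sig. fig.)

10200000000000

(78.7 × 10^6) / (7.7 × 10^-6) = 10.22 × 10^12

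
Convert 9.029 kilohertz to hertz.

kilo = 10^3, (no prefix) = 10^0; factor is 10^3.
9.029 × 10^3 = 9029

9029 hertz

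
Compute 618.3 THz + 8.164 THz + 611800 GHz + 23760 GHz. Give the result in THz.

1262.024 THz

In THz:
  618.3 THz → 618.3
  8.164 THz → 8.164
  611800 GHz = 611800 × 10⁻³ THz = 611.8
  23760 GHz = 23760 × 10⁻³ THz = 23.76
Sum: 618.3 + 8.164 + 611.8 + 23.76 = 1262.024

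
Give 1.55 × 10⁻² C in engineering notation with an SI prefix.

= 15.5 × 10⁻³ C; 10⁻³ is milli.

15.5 mC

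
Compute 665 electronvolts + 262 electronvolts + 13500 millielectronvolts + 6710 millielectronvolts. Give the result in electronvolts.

In electronvolts:
  665 electronvolts → 665
  262 electronvolts → 262
  13500 millielectronvolts = 13500e-3 electronvolts = 13.5
  6710 millielectronvolts = 6710e-3 electronvolts = 6.71
Sum: 665 + 262 + 13.5 + 6.71 = 947.21

947.21 electronvolts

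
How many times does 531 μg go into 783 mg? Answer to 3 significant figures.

(783e-3) / (531e-6) = 1.475e3

1470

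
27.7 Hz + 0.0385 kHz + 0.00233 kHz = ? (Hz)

68.53 Hz

In Hz:
  27.7 Hz → 27.7
  0.0385 kHz = 0.0385 × 10³ Hz = 38.5
  0.00233 kHz = 0.00233 × 10³ Hz = 2.33
Sum: 27.7 + 38.5 + 2.33 = 68.53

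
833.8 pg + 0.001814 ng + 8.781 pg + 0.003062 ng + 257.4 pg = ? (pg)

In pg:
  833.8 pg → 833.8
  0.001814 ng = 0.001814e3 pg = 1.814
  8.781 pg → 8.781
  0.003062 ng = 0.003062e3 pg = 3.062
  257.4 pg → 257.4
Sum: 833.8 + 1.814 + 8.781 + 3.062 + 257.4 = 1104.857

1104.857 pg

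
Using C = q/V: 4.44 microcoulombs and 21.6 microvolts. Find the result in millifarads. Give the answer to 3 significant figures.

(4.44 × 10⁻⁶) / (21.6 × 10⁻⁶) = 0.20556 F

206 millifarads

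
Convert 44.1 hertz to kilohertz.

0.0441 kilohertz

(no prefix) = 1e0, kilo = 1e3; factor is 1e-3.
44.1 × 1e-3 = 0.0441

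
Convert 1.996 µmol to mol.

0.000001996 mol

micro = 10⁻⁶, (no prefix) = 10⁰; factor is 10⁻⁶.
1.996 × 10⁻⁶ = 0.000001996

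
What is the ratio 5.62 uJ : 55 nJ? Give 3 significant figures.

(5.62 × 10^-6) / (55 × 10^-9) = 0.1022 × 10^3

102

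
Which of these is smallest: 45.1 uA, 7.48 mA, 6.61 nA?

6.61 nA

45.1 uA = 0.0000451 A
7.48 mA = 0.00748 A
6.61 nA = 0.00000000661 A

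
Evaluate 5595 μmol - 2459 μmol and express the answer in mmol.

In mmol:
  5595 μmol = 5595 × 10⁻³ mmol = 5.595
  2459 μmol = 2459 × 10⁻³ mmol = 2.459
Difference: 5.595 - 2.459 = 3.136

3.136 mmol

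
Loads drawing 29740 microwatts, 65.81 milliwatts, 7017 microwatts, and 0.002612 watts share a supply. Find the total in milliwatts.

In milliwatts:
  29740 microwatts = 29740 × 10⁻³ milliwatts = 29.74
  65.81 milliwatts → 65.81
  7017 microwatts = 7017 × 10⁻³ milliwatts = 7.017
  0.002612 watts = 0.002612 × 10³ milliwatts = 2.612
Sum: 29.74 + 65.81 + 7.017 + 2.612 = 105.179

105.179 milliwatts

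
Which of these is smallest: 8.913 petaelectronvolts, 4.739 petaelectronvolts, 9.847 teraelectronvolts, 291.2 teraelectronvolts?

8.913 petaelectronvolts = 8913000000000000 electronvolts
4.739 petaelectronvolts = 4739000000000000 electronvolts
9.847 teraelectronvolts = 9847000000000 electronvolts
291.2 teraelectronvolts = 291200000000000 electronvolts

9.847 teraelectronvolts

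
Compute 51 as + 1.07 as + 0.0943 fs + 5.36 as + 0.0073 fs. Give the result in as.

159.03 as

In as:
  51 as → 51
  1.07 as → 1.07
  0.0943 fs = 0.0943e3 as = 94.3
  5.36 as → 5.36
  0.0073 fs = 0.0073e3 as = 7.3
Sum: 51 + 1.07 + 94.3 + 5.36 + 7.3 = 159.03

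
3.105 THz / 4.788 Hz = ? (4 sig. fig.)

648500000000

(3.105 × 10¹²) / (4.788) = 0.6485 × 10¹²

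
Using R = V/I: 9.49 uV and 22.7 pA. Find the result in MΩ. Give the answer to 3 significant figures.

0.418 MΩ

(9.49e-6) / (22.7e-12) = 0.41806e6 Ω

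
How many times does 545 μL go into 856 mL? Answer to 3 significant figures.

1570

(856 × 10^-3) / (545 × 10^-6) = 1.571 × 10^3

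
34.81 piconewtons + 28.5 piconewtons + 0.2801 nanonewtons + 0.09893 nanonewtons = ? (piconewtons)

442.34 piconewtons

In piconewtons:
  34.81 piconewtons → 34.81
  28.5 piconewtons → 28.5
  0.2801 nanonewtons = 0.2801 × 10³ piconewtons = 280.1
  0.09893 nanonewtons = 0.09893 × 10³ piconewtons = 98.93
Sum: 34.81 + 28.5 + 280.1 + 98.93 = 442.34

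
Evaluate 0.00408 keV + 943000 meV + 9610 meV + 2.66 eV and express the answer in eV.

In eV:
  0.00408 keV = 0.00408e3 eV = 4.08
  943000 meV = 943000e-3 eV = 943
  9610 meV = 9610e-3 eV = 9.61
  2.66 eV → 2.66
Sum: 4.08 + 943 + 9.61 + 2.66 = 959.35

959.35 eV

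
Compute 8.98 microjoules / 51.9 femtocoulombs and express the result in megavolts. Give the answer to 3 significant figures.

173 megavolts

(8.98 × 10⁻⁶) / (51.9 × 10⁻¹⁵) = 0.17303 × 10⁹ V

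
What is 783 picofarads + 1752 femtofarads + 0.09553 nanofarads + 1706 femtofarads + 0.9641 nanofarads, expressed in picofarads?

In picofarads:
  783 picofarads → 783
  1752 femtofarads = 1752 × 10^-3 picofarads = 1.752
  0.09553 nanofarads = 0.09553 × 10^3 picofarads = 95.53
  1706 femtofarads = 1706 × 10^-3 picofarads = 1.706
  0.9641 nanofarads = 0.9641 × 10^3 picofarads = 964.1
Sum: 783 + 1.752 + 95.53 + 1.706 + 964.1 = 1846.088

1846.088 picofarads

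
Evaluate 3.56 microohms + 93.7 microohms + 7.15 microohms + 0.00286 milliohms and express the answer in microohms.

In microohms:
  3.56 microohms → 3.56
  93.7 microohms → 93.7
  7.15 microohms → 7.15
  0.00286 milliohms = 0.00286e3 microohms = 2.86
Sum: 3.56 + 93.7 + 7.15 + 2.86 = 107.27

107.27 microohms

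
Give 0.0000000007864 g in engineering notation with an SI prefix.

= 786.4e-12 g; 1e-12 is pico.

786.4 pg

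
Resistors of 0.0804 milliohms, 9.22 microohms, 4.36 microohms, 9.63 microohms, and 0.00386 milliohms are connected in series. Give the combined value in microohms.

In microohms:
  0.0804 milliohms = 0.0804 × 10³ microohms = 80.4
  9.22 microohms → 9.22
  4.36 microohms → 4.36
  9.63 microohms → 9.63
  0.00386 milliohms = 0.00386 × 10³ microohms = 3.86
Sum: 80.4 + 9.22 + 4.36 + 9.63 + 3.86 = 107.47

107.47 microohms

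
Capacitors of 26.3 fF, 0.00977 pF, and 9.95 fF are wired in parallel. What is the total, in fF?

46.02 fF

In fF:
  26.3 fF → 26.3
  0.00977 pF = 0.00977 × 10^3 fF = 9.77
  9.95 fF → 9.95
Sum: 26.3 + 9.77 + 9.95 = 46.02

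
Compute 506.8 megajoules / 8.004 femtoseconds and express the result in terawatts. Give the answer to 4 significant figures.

63320000000 terawatts

(506.8 × 10^6) / (8.004 × 10^-15) = 63.3183 × 10^21 W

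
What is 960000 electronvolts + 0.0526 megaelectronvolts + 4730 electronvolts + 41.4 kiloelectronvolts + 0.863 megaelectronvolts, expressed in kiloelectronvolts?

In kiloelectronvolts:
  960000 electronvolts = 960000 × 10^-3 kiloelectronvolts = 960
  0.0526 megaelectronvolts = 0.0526 × 10^3 kiloelectronvolts = 52.6
  4730 electronvolts = 4730 × 10^-3 kiloelectronvolts = 4.73
  41.4 kiloelectronvolts → 41.4
  0.863 megaelectronvolts = 0.863 × 10^3 kiloelectronvolts = 863
Sum: 960 + 52.6 + 4.73 + 41.4 + 863 = 1921.73

1921.73 kiloelectronvolts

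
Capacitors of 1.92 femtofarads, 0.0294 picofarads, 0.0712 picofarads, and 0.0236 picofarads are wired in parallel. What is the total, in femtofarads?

In femtofarads:
  1.92 femtofarads → 1.92
  0.0294 picofarads = 0.0294e3 femtofarads = 29.4
  0.0712 picofarads = 0.0712e3 femtofarads = 71.2
  0.0236 picofarads = 0.0236e3 femtofarads = 23.6
Sum: 1.92 + 29.4 + 71.2 + 23.6 = 126.12

126.12 femtofarads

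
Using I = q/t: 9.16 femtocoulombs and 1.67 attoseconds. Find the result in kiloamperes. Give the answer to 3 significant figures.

5.49 kiloamperes

(9.16e-15) / (1.67e-18) = 5.485e3 A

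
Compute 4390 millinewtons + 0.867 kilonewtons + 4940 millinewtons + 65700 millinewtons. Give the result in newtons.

942.03 newtons

In newtons:
  4390 millinewtons = 4390 × 10^-3 newtons = 4.39
  0.867 kilonewtons = 0.867 × 10^3 newtons = 867
  4940 millinewtons = 4940 × 10^-3 newtons = 4.94
  65700 millinewtons = 65700 × 10^-3 newtons = 65.7
Sum: 4.39 + 867 + 4.94 + 65.7 = 942.03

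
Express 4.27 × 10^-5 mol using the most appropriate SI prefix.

= 42.7 × 10^-6 mol; 10^-6 is micro.

42.7 umol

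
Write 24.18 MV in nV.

24180000000000000 nV

mega = 1e6, nano = 1e-9; factor is 1e15.
24.18 × 1e15 = 24180000000000000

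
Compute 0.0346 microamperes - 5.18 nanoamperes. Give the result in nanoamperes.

29.42 nanoamperes

In nanoamperes:
  0.0346 microamperes = 0.0346e3 nanoamperes = 34.6
  5.18 nanoamperes → 5.18
Difference: 34.6 - 5.18 = 29.42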